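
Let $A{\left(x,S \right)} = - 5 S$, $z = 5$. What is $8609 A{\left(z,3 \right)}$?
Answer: $-129135$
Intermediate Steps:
$8609 A{\left(z,3 \right)} = 8609 \left(\left(-5\right) 3\right) = 8609 \left(-15\right) = -129135$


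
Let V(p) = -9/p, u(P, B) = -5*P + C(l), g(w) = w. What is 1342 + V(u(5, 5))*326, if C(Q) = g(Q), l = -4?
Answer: 41852/29 ≈ 1443.2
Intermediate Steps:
C(Q) = Q
u(P, B) = -4 - 5*P (u(P, B) = -5*P - 4 = -4 - 5*P)
1342 + V(u(5, 5))*326 = 1342 - 9/(-4 - 5*5)*326 = 1342 - 9/(-4 - 25)*326 = 1342 - 9/(-29)*326 = 1342 - 9*(-1/29)*326 = 1342 + (9/29)*326 = 1342 + 2934/29 = 41852/29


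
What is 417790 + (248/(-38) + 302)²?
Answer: 182339186/361 ≈ 5.0509e+5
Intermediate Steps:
417790 + (248/(-38) + 302)² = 417790 + (248*(-1/38) + 302)² = 417790 + (-124/19 + 302)² = 417790 + (5614/19)² = 417790 + 31516996/361 = 182339186/361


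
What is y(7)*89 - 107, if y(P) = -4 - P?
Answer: -1086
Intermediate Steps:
y(7)*89 - 107 = (-4 - 1*7)*89 - 107 = (-4 - 7)*89 - 107 = -11*89 - 107 = -979 - 107 = -1086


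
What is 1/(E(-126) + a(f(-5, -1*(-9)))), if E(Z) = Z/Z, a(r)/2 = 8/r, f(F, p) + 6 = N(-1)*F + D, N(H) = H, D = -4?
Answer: -5/11 ≈ -0.45455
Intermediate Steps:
f(F, p) = -10 - F (f(F, p) = -6 + (-F - 4) = -6 + (-4 - F) = -10 - F)
a(r) = 16/r (a(r) = 2*(8/r) = 16/r)
E(Z) = 1
1/(E(-126) + a(f(-5, -1*(-9)))) = 1/(1 + 16/(-10 - 1*(-5))) = 1/(1 + 16/(-10 + 5)) = 1/(1 + 16/(-5)) = 1/(1 + 16*(-⅕)) = 1/(1 - 16/5) = 1/(-11/5) = -5/11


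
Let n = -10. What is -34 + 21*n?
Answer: -244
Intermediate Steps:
-34 + 21*n = -34 + 21*(-10) = -34 - 210 = -244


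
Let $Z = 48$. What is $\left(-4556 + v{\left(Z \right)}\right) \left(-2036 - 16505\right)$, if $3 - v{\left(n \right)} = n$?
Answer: $85307141$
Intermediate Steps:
$v{\left(n \right)} = 3 - n$
$\left(-4556 + v{\left(Z \right)}\right) \left(-2036 - 16505\right) = \left(-4556 + \left(3 - 48\right)\right) \left(-2036 - 16505\right) = \left(-4556 + \left(3 - 48\right)\right) \left(-18541\right) = \left(-4556 - 45\right) \left(-18541\right) = \left(-4601\right) \left(-18541\right) = 85307141$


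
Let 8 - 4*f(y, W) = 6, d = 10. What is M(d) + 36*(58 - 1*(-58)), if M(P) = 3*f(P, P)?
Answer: 8355/2 ≈ 4177.5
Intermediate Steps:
f(y, W) = ½ (f(y, W) = 2 - ¼*6 = 2 - 3/2 = ½)
M(P) = 3/2 (M(P) = 3*(½) = 3/2)
M(d) + 36*(58 - 1*(-58)) = 3/2 + 36*(58 - 1*(-58)) = 3/2 + 36*(58 + 58) = 3/2 + 36*116 = 3/2 + 4176 = 8355/2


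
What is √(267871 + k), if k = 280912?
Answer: √548783 ≈ 740.80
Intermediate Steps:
√(267871 + k) = √(267871 + 280912) = √548783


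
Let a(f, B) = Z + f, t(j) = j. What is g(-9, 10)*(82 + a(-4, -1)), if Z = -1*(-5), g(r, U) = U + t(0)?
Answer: 830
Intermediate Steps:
g(r, U) = U (g(r, U) = U + 0 = U)
Z = 5
a(f, B) = 5 + f
g(-9, 10)*(82 + a(-4, -1)) = 10*(82 + (5 - 4)) = 10*(82 + 1) = 10*83 = 830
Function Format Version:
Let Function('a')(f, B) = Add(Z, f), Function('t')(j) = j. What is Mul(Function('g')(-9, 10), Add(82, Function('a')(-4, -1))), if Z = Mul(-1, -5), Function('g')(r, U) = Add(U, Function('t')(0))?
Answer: 830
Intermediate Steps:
Function('g')(r, U) = U (Function('g')(r, U) = Add(U, 0) = U)
Z = 5
Function('a')(f, B) = Add(5, f)
Mul(Function('g')(-9, 10), Add(82, Function('a')(-4, -1))) = Mul(10, Add(82, Add(5, -4))) = Mul(10, Add(82, 1)) = Mul(10, 83) = 830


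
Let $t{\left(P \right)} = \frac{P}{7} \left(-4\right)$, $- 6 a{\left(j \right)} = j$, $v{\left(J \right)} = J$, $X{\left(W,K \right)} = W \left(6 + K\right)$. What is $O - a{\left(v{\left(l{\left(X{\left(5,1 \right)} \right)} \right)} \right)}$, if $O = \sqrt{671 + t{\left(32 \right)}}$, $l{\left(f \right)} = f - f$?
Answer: $\frac{\sqrt{31983}}{7} \approx 25.548$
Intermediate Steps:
$l{\left(f \right)} = 0$
$a{\left(j \right)} = - \frac{j}{6}$
$t{\left(P \right)} = - \frac{4 P}{7}$ ($t{\left(P \right)} = P \frac{1}{7} \left(-4\right) = \frac{P}{7} \left(-4\right) = - \frac{4 P}{7}$)
$O = \frac{\sqrt{31983}}{7}$ ($O = \sqrt{671 - \frac{128}{7}} = \sqrt{\frac{4569}{7}} = \frac{\sqrt{31983}}{7} \approx 25.548$)
$O - a{\left(v{\left(l{\left(X{\left(5,1 \right)} \right)} \right)} \right)} = \frac{\sqrt{31983}}{7} - \left(- \frac{1}{6}\right) 0 = \frac{\sqrt{31983}}{7} - 0 = \frac{\sqrt{31983}}{7} + 0 = \frac{\sqrt{31983}}{7}$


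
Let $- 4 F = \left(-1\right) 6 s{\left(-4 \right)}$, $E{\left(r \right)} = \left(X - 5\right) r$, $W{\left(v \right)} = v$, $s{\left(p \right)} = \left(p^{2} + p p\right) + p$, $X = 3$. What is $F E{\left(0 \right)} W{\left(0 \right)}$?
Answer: $0$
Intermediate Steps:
$s{\left(p \right)} = p + 2 p^{2}$ ($s{\left(p \right)} = \left(p^{2} + p^{2}\right) + p = 2 p^{2} + p = p + 2 p^{2}$)
$E{\left(r \right)} = - 2 r$ ($E{\left(r \right)} = \left(3 - 5\right) r = - 2 r$)
$F = 42$ ($F = - \frac{\left(-1\right) 6 \left(- 4 \left(1 + 2 \left(-4\right)\right)\right)}{4} = - \frac{\left(-6\right) \left(- 4 \left(1 - 8\right)\right)}{4} = - \frac{\left(-6\right) \left(\left(-4\right) \left(-7\right)\right)}{4} = - \frac{\left(-6\right) 28}{4} = \left(- \frac{1}{4}\right) \left(-168\right) = 42$)
$F E{\left(0 \right)} W{\left(0 \right)} = 42 \left(\left(-2\right) 0\right) 0 = 42 \cdot 0 \cdot 0 = 0 \cdot 0 = 0$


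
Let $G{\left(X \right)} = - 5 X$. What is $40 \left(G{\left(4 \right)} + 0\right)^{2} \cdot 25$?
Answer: $400000$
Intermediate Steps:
$40 \left(G{\left(4 \right)} + 0\right)^{2} \cdot 25 = 40 \left(\left(-5\right) 4 + 0\right)^{2} \cdot 25 = 40 \left(-20 + 0\right)^{2} \cdot 25 = 40 \left(-20\right)^{2} \cdot 25 = 40 \cdot 400 \cdot 25 = 16000 \cdot 25 = 400000$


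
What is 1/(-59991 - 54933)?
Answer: -1/114924 ≈ -8.7014e-6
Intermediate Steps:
1/(-59991 - 54933) = 1/(-114924) = -1/114924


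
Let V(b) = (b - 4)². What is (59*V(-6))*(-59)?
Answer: -348100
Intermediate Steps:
V(b) = (-4 + b)²
(59*V(-6))*(-59) = (59*(-4 - 6)²)*(-59) = (59*(-10)²)*(-59) = (59*100)*(-59) = 5900*(-59) = -348100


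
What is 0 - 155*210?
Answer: -32550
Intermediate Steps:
0 - 155*210 = 0 - 32550 = -32550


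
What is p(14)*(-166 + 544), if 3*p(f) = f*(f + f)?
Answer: 49392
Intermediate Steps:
p(f) = 2*f²/3 (p(f) = (f*(f + f))/3 = (f*(2*f))/3 = (2*f²)/3 = 2*f²/3)
p(14)*(-166 + 544) = ((⅔)*14²)*(-166 + 544) = ((⅔)*196)*378 = (392/3)*378 = 49392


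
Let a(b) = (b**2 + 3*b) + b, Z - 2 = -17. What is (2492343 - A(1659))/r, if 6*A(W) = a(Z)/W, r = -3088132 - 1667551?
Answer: -8269594019/15779356194 ≈ -0.52408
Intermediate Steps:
Z = -15 (Z = 2 - 17 = -15)
r = -4755683
a(b) = b**2 + 4*b
A(W) = 55/(2*W) (A(W) = ((-15*(4 - 15))/W)/6 = ((-15*(-11))/W)/6 = (165/W)/6 = 55/(2*W))
(2492343 - A(1659))/r = (2492343 - 55/(2*1659))/(-4755683) = (2492343 - 55/(2*1659))*(-1/4755683) = (2492343 - 1*55/3318)*(-1/4755683) = (2492343 - 55/3318)*(-1/4755683) = (8269594019/3318)*(-1/4755683) = -8269594019/15779356194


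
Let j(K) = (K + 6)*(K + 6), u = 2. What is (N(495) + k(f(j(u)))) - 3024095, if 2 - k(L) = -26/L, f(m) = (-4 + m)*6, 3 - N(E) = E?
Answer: -544425287/180 ≈ -3.0246e+6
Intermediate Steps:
j(K) = (6 + K)² (j(K) = (6 + K)*(6 + K) = (6 + K)²)
N(E) = 3 - E
f(m) = -24 + 6*m
k(L) = 2 + 26/L (k(L) = 2 - (-26)/L = 2 + 26/L)
(N(495) + k(f(j(u)))) - 3024095 = ((3 - 1*495) + (2 + 26/(-24 + 6*(6 + 2)²))) - 3024095 = ((3 - 495) + (2 + 26/(-24 + 6*8²))) - 3024095 = (-492 + (2 + 26/(-24 + 6*64))) - 3024095 = (-492 + (2 + 26/(-24 + 384))) - 3024095 = (-492 + (2 + 26/360)) - 3024095 = (-492 + (2 + 26*(1/360))) - 3024095 = (-492 + (2 + 13/180)) - 3024095 = (-492 + 373/180) - 3024095 = -88187/180 - 3024095 = -544425287/180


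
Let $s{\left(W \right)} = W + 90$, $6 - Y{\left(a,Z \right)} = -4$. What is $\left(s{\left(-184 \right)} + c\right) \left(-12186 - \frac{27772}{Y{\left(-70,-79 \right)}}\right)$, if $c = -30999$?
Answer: $\frac{2326253888}{5} \approx 4.6525 \cdot 10^{8}$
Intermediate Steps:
$Y{\left(a,Z \right)} = 10$ ($Y{\left(a,Z \right)} = 6 - -4 = 6 + 4 = 10$)
$s{\left(W \right)} = 90 + W$
$\left(s{\left(-184 \right)} + c\right) \left(-12186 - \frac{27772}{Y{\left(-70,-79 \right)}}\right) = \left(\left(90 - 184\right) - 30999\right) \left(-12186 - \frac{27772}{10}\right) = \left(-94 - 30999\right) \left(-12186 - \frac{13886}{5}\right) = - 31093 \left(-12186 - \frac{13886}{5}\right) = \left(-31093\right) \left(- \frac{74816}{5}\right) = \frac{2326253888}{5}$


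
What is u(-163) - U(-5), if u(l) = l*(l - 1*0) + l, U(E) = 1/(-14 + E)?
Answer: 501715/19 ≈ 26406.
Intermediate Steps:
u(l) = l + l² (u(l) = l*(l + 0) + l = l*l + l = l² + l = l + l²)
u(-163) - U(-5) = -163*(1 - 163) - 1/(-14 - 5) = -163*(-162) - 1/(-19) = 26406 - 1*(-1/19) = 26406 + 1/19 = 501715/19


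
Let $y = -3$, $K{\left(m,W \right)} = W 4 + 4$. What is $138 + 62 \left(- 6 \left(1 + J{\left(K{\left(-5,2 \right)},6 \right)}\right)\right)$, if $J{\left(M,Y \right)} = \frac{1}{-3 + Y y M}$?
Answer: $- \frac{16958}{73} \approx -232.3$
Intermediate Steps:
$K{\left(m,W \right)} = 4 + 4 W$ ($K{\left(m,W \right)} = 4 W + 4 = 4 + 4 W$)
$J{\left(M,Y \right)} = \frac{1}{-3 - 3 M Y}$ ($J{\left(M,Y \right)} = \frac{1}{-3 + Y \left(-3\right) M} = \frac{1}{-3 + - 3 Y M} = \frac{1}{-3 - 3 M Y}$)
$138 + 62 \left(- 6 \left(1 + J{\left(K{\left(-5,2 \right)},6 \right)}\right)\right) = 138 + 62 \left(- 6 \left(1 + \frac{1}{3 \left(-1 - \left(4 + 4 \cdot 2\right) 6\right)}\right)\right) = 138 + 62 \left(- 6 \left(1 + \frac{1}{3 \left(-1 - \left(4 + 8\right) 6\right)}\right)\right) = 138 + 62 \left(- 6 \left(1 + \frac{1}{3 \left(-1 - 12 \cdot 6\right)}\right)\right) = 138 + 62 \left(- 6 \left(1 + \frac{1}{3 \left(-1 - 72\right)}\right)\right) = 138 + 62 \left(- 6 \left(1 + \frac{1}{3 \left(-73\right)}\right)\right) = 138 + 62 \left(- 6 \left(1 + \frac{1}{3} \left(- \frac{1}{73}\right)\right)\right) = 138 + 62 \left(- 6 \left(1 - \frac{1}{219}\right)\right) = 138 + 62 \left(\left(-6\right) \frac{218}{219}\right) = 138 + 62 \left(- \frac{436}{73}\right) = 138 - \frac{27032}{73} = - \frac{16958}{73}$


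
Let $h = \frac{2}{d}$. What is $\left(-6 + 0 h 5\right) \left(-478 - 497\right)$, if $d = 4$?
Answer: $5850$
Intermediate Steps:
$h = \frac{1}{2}$ ($h = \frac{2}{4} = 2 \cdot \frac{1}{4} = \frac{1}{2} \approx 0.5$)
$\left(-6 + 0 h 5\right) \left(-478 - 497\right) = \left(-6 + 0 \cdot \frac{1}{2} \cdot 5\right) \left(-478 - 497\right) = \left(-6 + 0 \cdot \frac{5}{2}\right) \left(-975\right) = \left(-6 + 0\right) \left(-975\right) = \left(-6\right) \left(-975\right) = 5850$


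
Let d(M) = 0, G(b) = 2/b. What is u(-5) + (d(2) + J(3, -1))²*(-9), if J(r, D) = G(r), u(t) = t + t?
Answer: -14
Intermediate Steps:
u(t) = 2*t
J(r, D) = 2/r
u(-5) + (d(2) + J(3, -1))²*(-9) = 2*(-5) + (0 + 2/3)²*(-9) = -10 + (0 + 2*(⅓))²*(-9) = -10 + (0 + ⅔)²*(-9) = -10 + (⅔)²*(-9) = -10 + (4/9)*(-9) = -10 - 4 = -14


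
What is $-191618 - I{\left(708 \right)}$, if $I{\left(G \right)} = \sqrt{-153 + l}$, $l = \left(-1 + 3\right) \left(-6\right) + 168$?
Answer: $-191618 - \sqrt{3} \approx -1.9162 \cdot 10^{5}$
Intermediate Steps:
$l = 156$ ($l = 2 \left(-6\right) + 168 = -12 + 168 = 156$)
$I{\left(G \right)} = \sqrt{3}$ ($I{\left(G \right)} = \sqrt{-153 + 156} = \sqrt{3}$)
$-191618 - I{\left(708 \right)} = -191618 - \sqrt{3}$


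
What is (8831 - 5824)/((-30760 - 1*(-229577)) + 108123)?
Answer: 3007/306940 ≈ 0.0097967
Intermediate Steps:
(8831 - 5824)/((-30760 - 1*(-229577)) + 108123) = 3007/((-30760 + 229577) + 108123) = 3007/(198817 + 108123) = 3007/306940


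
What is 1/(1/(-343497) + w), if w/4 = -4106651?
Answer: -343497/5642489194189 ≈ -6.0877e-8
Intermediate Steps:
w = -16426604 (w = 4*(-4106651) = -16426604)
1/(1/(-343497) + w) = 1/(1/(-343497) - 16426604) = 1/(-1/343497 - 16426604) = 1/(-5642489194189/343497) = -343497/5642489194189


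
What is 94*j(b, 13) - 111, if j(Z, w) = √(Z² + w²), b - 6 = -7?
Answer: -111 + 94*√170 ≈ 1114.6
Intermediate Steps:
b = -1 (b = 6 - 7 = -1)
94*j(b, 13) - 111 = 94*√((-1)² + 13²) - 111 = 94*√(1 + 169) - 111 = 94*√170 - 111 = -111 + 94*√170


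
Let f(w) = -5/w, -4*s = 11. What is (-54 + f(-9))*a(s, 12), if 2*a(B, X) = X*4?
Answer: -3848/3 ≈ -1282.7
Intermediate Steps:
s = -11/4 (s = -1/4*11 = -11/4 ≈ -2.7500)
a(B, X) = 2*X (a(B, X) = (X*4)/2 = (4*X)/2 = 2*X)
(-54 + f(-9))*a(s, 12) = (-54 - 5/(-9))*(2*12) = (-54 - 5*(-1/9))*24 = (-54 + 5/9)*24 = -481/9*24 = -3848/3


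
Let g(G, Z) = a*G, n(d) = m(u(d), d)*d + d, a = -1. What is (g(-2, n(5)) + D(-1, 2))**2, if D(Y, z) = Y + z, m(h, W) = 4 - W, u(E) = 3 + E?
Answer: 9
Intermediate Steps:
n(d) = d + d*(4 - d) (n(d) = (4 - d)*d + d = d*(4 - d) + d = d + d*(4 - d))
g(G, Z) = -G
(g(-2, n(5)) + D(-1, 2))**2 = (-1*(-2) + (-1 + 2))**2 = (2 + 1)**2 = 3**2 = 9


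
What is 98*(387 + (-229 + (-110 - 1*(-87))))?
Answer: 13230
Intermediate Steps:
98*(387 + (-229 + (-110 - 1*(-87)))) = 98*(387 + (-229 + (-110 + 87))) = 98*(387 + (-229 - 23)) = 98*(387 - 252) = 98*135 = 13230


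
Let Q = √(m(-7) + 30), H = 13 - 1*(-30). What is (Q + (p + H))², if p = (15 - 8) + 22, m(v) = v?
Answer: (72 + √23)² ≈ 5897.6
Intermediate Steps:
H = 43 (H = 13 + 30 = 43)
p = 29 (p = 7 + 22 = 29)
Q = √23 (Q = √(-7 + 30) = √23 ≈ 4.7958)
(Q + (p + H))² = (√23 + (29 + 43))² = (√23 + 72)² = (72 + √23)²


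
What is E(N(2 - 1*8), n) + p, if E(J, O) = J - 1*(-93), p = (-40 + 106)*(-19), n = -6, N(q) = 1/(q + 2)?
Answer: -4645/4 ≈ -1161.3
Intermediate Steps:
N(q) = 1/(2 + q)
p = -1254 (p = 66*(-19) = -1254)
E(J, O) = 93 + J (E(J, O) = J + 93 = 93 + J)
E(N(2 - 1*8), n) + p = (93 + 1/(2 + (2 - 1*8))) - 1254 = (93 + 1/(2 + (2 - 8))) - 1254 = (93 + 1/(2 - 6)) - 1254 = (93 + 1/(-4)) - 1254 = (93 - 1/4) - 1254 = 371/4 - 1254 = -4645/4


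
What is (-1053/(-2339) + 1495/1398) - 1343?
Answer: -4386536347/3269922 ≈ -1341.5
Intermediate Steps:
(-1053/(-2339) + 1495/1398) - 1343 = (-1053*(-1/2339) + 1495*(1/1398)) - 1343 = (1053/2339 + 1495/1398) - 1343 = 4968899/3269922 - 1343 = -4386536347/3269922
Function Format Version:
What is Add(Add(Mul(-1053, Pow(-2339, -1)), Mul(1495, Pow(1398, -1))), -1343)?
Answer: Rational(-4386536347, 3269922) ≈ -1341.5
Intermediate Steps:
Add(Add(Mul(-1053, Pow(-2339, -1)), Mul(1495, Pow(1398, -1))), -1343) = Add(Add(Mul(-1053, Rational(-1, 2339)), Mul(1495, Rational(1, 1398))), -1343) = Add(Add(Rational(1053, 2339), Rational(1495, 1398)), -1343) = Add(Rational(4968899, 3269922), -1343) = Rational(-4386536347, 3269922)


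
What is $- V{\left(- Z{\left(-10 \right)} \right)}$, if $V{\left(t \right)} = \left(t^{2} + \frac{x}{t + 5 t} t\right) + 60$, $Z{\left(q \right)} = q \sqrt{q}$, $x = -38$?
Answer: $\frac{2839}{3} \approx 946.33$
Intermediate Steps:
$Z{\left(q \right)} = q^{\frac{3}{2}}$
$V{\left(t \right)} = \frac{161}{3} + t^{2}$ ($V{\left(t \right)} = \left(t^{2} + - \frac{38}{t + 5 t} t\right) + 60 = \left(t^{2} + - \frac{38}{6 t} t\right) + 60 = \left(t^{2} + - 38 \frac{1}{6 t} t\right) + 60 = \left(t^{2} + - \frac{19}{3 t} t\right) + 60 = \left(t^{2} - \frac{19}{3}\right) + 60 = \left(- \frac{19}{3} + t^{2}\right) + 60 = \frac{161}{3} + t^{2}$)
$- V{\left(- Z{\left(-10 \right)} \right)} = - (\frac{161}{3} + \left(- \left(-10\right)^{\frac{3}{2}}\right)^{2}) = - (\frac{161}{3} + \left(- \left(-10\right) i \sqrt{10}\right)^{2}) = - (\frac{161}{3} + \left(10 i \sqrt{10}\right)^{2}) = - (\frac{161}{3} - 1000) = \left(-1\right) \left(- \frac{2839}{3}\right) = \frac{2839}{3}$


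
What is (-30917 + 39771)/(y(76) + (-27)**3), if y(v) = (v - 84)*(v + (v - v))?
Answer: -8854/20291 ≈ -0.43635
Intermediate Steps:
y(v) = v*(-84 + v) (y(v) = (-84 + v)*(v + 0) = (-84 + v)*v = v*(-84 + v))
(-30917 + 39771)/(y(76) + (-27)**3) = (-30917 + 39771)/(76*(-84 + 76) + (-27)**3) = 8854/(76*(-8) - 19683) = 8854/(-608 - 19683) = 8854/(-20291) = 8854*(-1/20291) = -8854/20291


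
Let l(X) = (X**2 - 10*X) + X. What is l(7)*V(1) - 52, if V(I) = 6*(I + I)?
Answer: -220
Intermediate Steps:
V(I) = 12*I (V(I) = 6*(2*I) = 12*I)
l(X) = X**2 - 9*X
l(7)*V(1) - 52 = (7*(-9 + 7))*(12*1) - 52 = (7*(-2))*12 - 52 = -14*12 - 52 = -168 - 52 = -220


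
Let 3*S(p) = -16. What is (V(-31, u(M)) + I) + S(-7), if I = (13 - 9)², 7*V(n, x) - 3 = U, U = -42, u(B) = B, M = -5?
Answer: 107/21 ≈ 5.0952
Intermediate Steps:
S(p) = -16/3 (S(p) = (⅓)*(-16) = -16/3)
V(n, x) = -39/7 (V(n, x) = 3/7 + (⅐)*(-42) = 3/7 - 6 = -39/7)
I = 16 (I = 4² = 16)
(V(-31, u(M)) + I) + S(-7) = (-39/7 + 16) - 16/3 = 73/7 - 16/3 = 107/21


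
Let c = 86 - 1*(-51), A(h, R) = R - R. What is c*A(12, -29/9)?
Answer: 0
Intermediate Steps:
A(h, R) = 0
c = 137 (c = 86 + 51 = 137)
c*A(12, -29/9) = 137*0 = 0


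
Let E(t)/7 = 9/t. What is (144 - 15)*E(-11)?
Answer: -8127/11 ≈ -738.82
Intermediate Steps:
E(t) = 63/t (E(t) = 7*(9/t) = 63/t)
(144 - 15)*E(-11) = (144 - 15)*(63/(-11)) = 129*(63*(-1/11)) = 129*(-63/11) = -8127/11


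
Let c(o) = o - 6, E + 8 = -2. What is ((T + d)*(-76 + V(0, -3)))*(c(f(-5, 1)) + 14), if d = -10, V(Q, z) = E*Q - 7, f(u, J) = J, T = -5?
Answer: 11205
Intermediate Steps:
E = -10 (E = -8 - 2 = -10)
c(o) = -6 + o
V(Q, z) = -7 - 10*Q (V(Q, z) = -10*Q - 7 = -7 - 10*Q)
((T + d)*(-76 + V(0, -3)))*(c(f(-5, 1)) + 14) = ((-5 - 10)*(-76 + (-7 - 10*0)))*((-6 + 1) + 14) = (-15*(-76 + (-7 + 0)))*(-5 + 14) = -15*(-76 - 7)*9 = -15*(-83)*9 = 1245*9 = 11205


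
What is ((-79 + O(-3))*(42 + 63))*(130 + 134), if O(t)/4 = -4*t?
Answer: -859320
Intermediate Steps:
O(t) = -16*t (O(t) = 4*(-4*t) = -16*t)
((-79 + O(-3))*(42 + 63))*(130 + 134) = ((-79 - 16*(-3))*(42 + 63))*(130 + 134) = ((-79 + 48)*105)*264 = -31*105*264 = -3255*264 = -859320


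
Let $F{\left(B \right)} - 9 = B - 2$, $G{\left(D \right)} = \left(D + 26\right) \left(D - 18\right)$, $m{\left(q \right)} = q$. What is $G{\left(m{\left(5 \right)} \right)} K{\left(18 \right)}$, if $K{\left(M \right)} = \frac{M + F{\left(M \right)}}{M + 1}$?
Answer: $- \frac{17329}{19} \approx -912.05$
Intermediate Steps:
$G{\left(D \right)} = \left(-18 + D\right) \left(26 + D\right)$ ($G{\left(D \right)} = \left(26 + D\right) \left(-18 + D\right) = \left(-18 + D\right) \left(26 + D\right)$)
$F{\left(B \right)} = 7 + B$ ($F{\left(B \right)} = 9 + \left(B - 2\right) = 9 + \left(-2 + B\right) = 7 + B$)
$K{\left(M \right)} = \frac{7 + 2 M}{1 + M}$ ($K{\left(M \right)} = \frac{M + \left(7 + M\right)}{M + 1} = \frac{7 + 2 M}{1 + M}$)
$G{\left(m{\left(5 \right)} \right)} K{\left(18 \right)} = \left(-468 + 5^{2} + 8 \cdot 5\right) \frac{7 + 2 \cdot 18}{1 + 18} = \left(-468 + 25 + 40\right) \frac{7 + 36}{19} = - 403 \cdot \frac{1}{19} \cdot 43 = \left(-403\right) \frac{43}{19} = - \frac{17329}{19}$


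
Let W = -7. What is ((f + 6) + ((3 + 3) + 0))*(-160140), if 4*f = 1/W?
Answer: -13411725/7 ≈ -1.9160e+6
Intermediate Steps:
f = -1/28 (f = (1/4)/(-7) = (1/4)*(-1/7) = -1/28 ≈ -0.035714)
((f + 6) + ((3 + 3) + 0))*(-160140) = ((-1/28 + 6) + ((3 + 3) + 0))*(-160140) = (167/28 + (6 + 0))*(-160140) = (167/28 + 6)*(-160140) = (335/28)*(-160140) = -13411725/7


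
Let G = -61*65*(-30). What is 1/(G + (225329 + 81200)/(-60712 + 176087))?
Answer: 115375/13724162779 ≈ 8.4067e-6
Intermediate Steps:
G = 118950 (G = -3965*(-30) = 118950)
1/(G + (225329 + 81200)/(-60712 + 176087)) = 1/(118950 + (225329 + 81200)/(-60712 + 176087)) = 1/(118950 + 306529/115375) = 1/(13724162779/115375) = 115375/13724162779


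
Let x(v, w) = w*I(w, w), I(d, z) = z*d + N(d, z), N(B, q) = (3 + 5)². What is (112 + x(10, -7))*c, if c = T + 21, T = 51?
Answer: -48888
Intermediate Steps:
N(B, q) = 64 (N(B, q) = 8² = 64)
I(d, z) = 64 + d*z (I(d, z) = z*d + 64 = d*z + 64 = 64 + d*z)
c = 72 (c = 51 + 21 = 72)
x(v, w) = w*(64 + w²) (x(v, w) = w*(64 + w*w) = w*(64 + w²))
(112 + x(10, -7))*c = (112 - 7*(64 + (-7)²))*72 = (112 - 7*(64 + 49))*72 = (112 - 7*113)*72 = (112 - 791)*72 = -679*72 = -48888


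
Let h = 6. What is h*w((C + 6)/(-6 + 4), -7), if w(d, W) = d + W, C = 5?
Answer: -75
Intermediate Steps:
w(d, W) = W + d
h*w((C + 6)/(-6 + 4), -7) = 6*(-7 + (5 + 6)/(-6 + 4)) = 6*(-7 + 11/(-2)) = 6*(-7 + 11*(-½)) = 6*(-7 - 11/2) = 6*(-25/2) = -75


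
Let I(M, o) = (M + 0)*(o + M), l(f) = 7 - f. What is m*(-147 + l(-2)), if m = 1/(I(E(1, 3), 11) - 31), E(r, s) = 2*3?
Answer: -138/71 ≈ -1.9437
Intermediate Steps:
E(r, s) = 6
I(M, o) = M*(M + o)
m = 1/71 (m = 1/(6*(6 + 11) - 31) = 1/(6*17 - 31) = 1/(102 - 31) = 1/71 ≈ 0.014085)
m*(-147 + l(-2)) = (-147 + (7 - 1*(-2)))/71 = (-147 + (7 + 2))/71 = (-147 + 9)/71 = (1/71)*(-138) = -138/71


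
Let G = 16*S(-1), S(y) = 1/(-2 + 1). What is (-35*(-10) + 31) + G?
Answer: 365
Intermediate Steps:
S(y) = -1 (S(y) = 1/(-1) = -1)
G = -16 (G = 16*(-1) = -16)
(-35*(-10) + 31) + G = (-35*(-10) + 31) - 16 = (350 + 31) - 16 = 381 - 16 = 365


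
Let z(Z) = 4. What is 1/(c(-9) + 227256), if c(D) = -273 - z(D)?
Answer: 1/226979 ≈ 4.4057e-6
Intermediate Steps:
c(D) = -277 (c(D) = -273 - 1*4 = -273 - 4 = -277)
1/(c(-9) + 227256) = 1/(-277 + 227256) = 1/226979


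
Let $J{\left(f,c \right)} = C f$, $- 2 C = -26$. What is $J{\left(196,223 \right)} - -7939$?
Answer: $10487$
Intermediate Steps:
$C = 13$ ($C = \left(- \frac{1}{2}\right) \left(-26\right) = 13$)
$J{\left(f,c \right)} = 13 f$
$J{\left(196,223 \right)} - -7939 = 13 \cdot 196 - -7939 = 2548 + 7939 = 10487$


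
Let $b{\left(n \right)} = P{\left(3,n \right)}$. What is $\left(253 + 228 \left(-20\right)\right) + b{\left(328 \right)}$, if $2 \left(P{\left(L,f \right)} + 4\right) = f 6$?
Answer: $-3327$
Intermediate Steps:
$P{\left(L,f \right)} = -4 + 3 f$ ($P{\left(L,f \right)} = -4 + \frac{f 6}{2} = -4 + \frac{6 f}{2} = -4 + 3 f$)
$b{\left(n \right)} = -4 + 3 n$
$\left(253 + 228 \left(-20\right)\right) + b{\left(328 \right)} = \left(253 + 228 \left(-20\right)\right) + \left(-4 + 3 \cdot 328\right) = \left(253 - 4560\right) + \left(-4 + 984\right) = -4307 + 980 = -3327$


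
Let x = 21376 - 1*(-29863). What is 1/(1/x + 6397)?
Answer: 51239/327775884 ≈ 0.00015632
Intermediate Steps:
x = 51239 (x = 21376 + 29863 = 51239)
1/(1/x + 6397) = 1/(1/51239 + 6397) = 1/(327775884/51239) = 51239/327775884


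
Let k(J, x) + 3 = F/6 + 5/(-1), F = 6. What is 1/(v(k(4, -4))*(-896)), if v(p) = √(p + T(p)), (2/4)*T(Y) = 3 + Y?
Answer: I*√15/13440 ≈ 0.00028817*I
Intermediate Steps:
T(Y) = 6 + 2*Y (T(Y) = 2*(3 + Y) = 6 + 2*Y)
k(J, x) = -7 (k(J, x) = -3 + (6/6 + 5/(-1)) = -3 + (6*(⅙) + 5*(-1)) = -3 + (1 - 5) = -3 - 4 = -7)
v(p) = √(6 + 3*p) (v(p) = √(p + (6 + 2*p)) = √(6 + 3*p))
1/(v(k(4, -4))*(-896)) = 1/(√(6 + 3*(-7))*(-896)) = 1/(√(6 - 21)*(-896)) = 1/(√(-15)*(-896)) = 1/((I*√15)*(-896)) = 1/(-896*I*√15) = I*√15/13440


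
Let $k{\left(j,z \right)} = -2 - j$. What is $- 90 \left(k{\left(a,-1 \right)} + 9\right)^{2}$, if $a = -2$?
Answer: $-7290$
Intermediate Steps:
$- 90 \left(k{\left(a,-1 \right)} + 9\right)^{2} = - 90 \left(\left(-2 - -2\right) + 9\right)^{2} = - 90 \left(\left(-2 + 2\right) + 9\right)^{2} = - 90 \left(0 + 9\right)^{2} = - 90 \cdot 9^{2} = \left(-90\right) 81 = -7290$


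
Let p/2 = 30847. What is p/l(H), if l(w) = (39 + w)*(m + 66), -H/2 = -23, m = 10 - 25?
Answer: 61694/4335 ≈ 14.232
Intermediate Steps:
m = -15
H = 46 (H = -2*(-23) = 46)
p = 61694 (p = 2*30847 = 61694)
l(w) = 1989 + 51*w (l(w) = (39 + w)*(-15 + 66) = (39 + w)*51 = 1989 + 51*w)
p/l(H) = 61694/(1989 + 51*46) = 61694/(1989 + 2346) = 61694/4335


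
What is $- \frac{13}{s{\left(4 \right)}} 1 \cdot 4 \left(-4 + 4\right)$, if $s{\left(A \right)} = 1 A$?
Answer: $0$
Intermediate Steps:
$s{\left(A \right)} = A$
$- \frac{13}{s{\left(4 \right)}} 1 \cdot 4 \left(-4 + 4\right) = - \frac{13}{4} \cdot 1 \cdot 4 \left(-4 + 4\right) = \left(-13\right) \frac{1}{4} \cdot 1 \cdot 4 \cdot 0 = - \frac{13 \cdot 1 \cdot 0}{4} = \left(- \frac{13}{4}\right) 0 = 0$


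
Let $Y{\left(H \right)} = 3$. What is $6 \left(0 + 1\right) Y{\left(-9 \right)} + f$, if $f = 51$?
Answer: $69$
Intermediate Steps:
$6 \left(0 + 1\right) Y{\left(-9 \right)} + f = 6 \left(0 + 1\right) 3 + 51 = 6 \cdot 1 \cdot 3 + 51 = 6 \cdot 3 + 51 = 18 + 51 = 69$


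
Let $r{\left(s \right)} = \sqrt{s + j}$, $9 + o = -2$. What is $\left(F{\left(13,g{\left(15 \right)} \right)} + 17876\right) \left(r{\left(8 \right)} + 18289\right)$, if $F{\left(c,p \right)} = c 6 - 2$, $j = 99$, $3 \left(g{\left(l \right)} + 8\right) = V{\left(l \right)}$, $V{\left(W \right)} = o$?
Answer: $328324128 + 17952 \sqrt{107} \approx 3.2851 \cdot 10^{8}$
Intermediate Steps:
$o = -11$ ($o = -9 - 2 = -11$)
$V{\left(W \right)} = -11$
$g{\left(l \right)} = - \frac{35}{3}$ ($g{\left(l \right)} = -8 + \frac{1}{3} \left(-11\right) = -8 - \frac{11}{3} = - \frac{35}{3}$)
$r{\left(s \right)} = \sqrt{99 + s}$ ($r{\left(s \right)} = \sqrt{s + 99} = \sqrt{99 + s}$)
$F{\left(c,p \right)} = -2 + 6 c$ ($F{\left(c,p \right)} = 6 c - 2 = -2 + 6 c$)
$\left(F{\left(13,g{\left(15 \right)} \right)} + 17876\right) \left(r{\left(8 \right)} + 18289\right) = \left(\left(-2 + 6 \cdot 13\right) + 17876\right) \left(\sqrt{99 + 8} + 18289\right) = \left(\left(-2 + 78\right) + 17876\right) \left(\sqrt{107} + 18289\right) = \left(76 + 17876\right) \left(18289 + \sqrt{107}\right) = 17952 \left(18289 + \sqrt{107}\right) = 328324128 + 17952 \sqrt{107}$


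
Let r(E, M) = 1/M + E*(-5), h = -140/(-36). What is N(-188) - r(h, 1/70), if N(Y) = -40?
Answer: -815/9 ≈ -90.556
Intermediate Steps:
h = 35/9 (h = -140*(-1/36) = 35/9 ≈ 3.8889)
r(E, M) = 1/M - 5*E
N(-188) - r(h, 1/70) = -40 - (1/(1/70) - 5*35/9) = -40 - (1/(1/70) - 175/9) = -40 - (70 - 175/9) = -40 - 1*455/9 = -40 - 455/9 = -815/9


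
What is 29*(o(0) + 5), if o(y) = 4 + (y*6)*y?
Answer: 261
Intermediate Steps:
o(y) = 4 + 6*y² (o(y) = 4 + (6*y)*y = 4 + 6*y²)
29*(o(0) + 5) = 29*((4 + 6*0²) + 5) = 29*((4 + 6*0) + 5) = 29*((4 + 0) + 5) = 29*(4 + 5) = 29*9 = 261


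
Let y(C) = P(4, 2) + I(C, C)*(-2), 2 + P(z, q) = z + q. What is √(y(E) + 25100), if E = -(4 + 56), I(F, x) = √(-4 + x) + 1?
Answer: √(25102 - 16*I) ≈ 158.44 - 0.0505*I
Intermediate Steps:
P(z, q) = -2 + q + z (P(z, q) = -2 + (z + q) = -2 + (q + z) = -2 + q + z)
I(F, x) = 1 + √(-4 + x)
E = -60 (E = -1*60 = -60)
y(C) = 2 - 2*√(-4 + C) (y(C) = (-2 + 2 + 4) + (1 + √(-4 + C))*(-2) = 4 + (-2 - 2*√(-4 + C)) = 2 - 2*√(-4 + C))
√(y(E) + 25100) = √((2 - 2*√(-4 - 60)) + 25100) = √((2 - 16*I) + 25100) = √(25102 - 16*I)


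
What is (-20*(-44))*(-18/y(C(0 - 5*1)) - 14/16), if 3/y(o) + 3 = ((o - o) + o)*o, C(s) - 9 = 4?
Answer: -877250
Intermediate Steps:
C(s) = 13 (C(s) = 9 + 4 = 13)
y(o) = 3/(-3 + o²) (y(o) = 3/(-3 + ((o - o) + o)*o) = 3/(-3 + (0 + o)*o) = 3/(-3 + o*o) = 3/(-3 + o²))
(-20*(-44))*(-18/y(C(0 - 5*1)) - 14/16) = (-20*(-44))*(-18/(3/(-3 + 13²)) - 14/16) = 880*(-18/(3/(-3 + 169)) - 14*1/16) = 880*(-18/(3/166) - 7/8) = 880*(-18/(3*(1/166)) - 7/8) = 880*(-18/3/166 - 7/8) = 880*(-18*166/3 - 7/8) = 880*(-996 - 7/8) = 880*(-7975/8) = -877250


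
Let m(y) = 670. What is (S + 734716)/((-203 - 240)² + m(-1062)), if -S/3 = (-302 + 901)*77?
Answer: 596347/196919 ≈ 3.0284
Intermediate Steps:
S = -138369 (S = -3*(-302 + 901)*77 = -1797*77 = -3*46123 = -138369)
(S + 734716)/((-203 - 240)² + m(-1062)) = (-138369 + 734716)/((-203 - 240)² + 670) = 596347/((-443)² + 670) = 596347/(196249 + 670) = 596347/196919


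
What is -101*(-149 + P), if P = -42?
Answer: 19291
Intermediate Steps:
-101*(-149 + P) = -101*(-149 - 42) = -101*(-191) = 19291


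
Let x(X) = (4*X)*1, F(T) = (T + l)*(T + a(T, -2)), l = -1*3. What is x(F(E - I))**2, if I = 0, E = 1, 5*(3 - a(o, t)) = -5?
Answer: 1600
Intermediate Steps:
a(o, t) = 4 (a(o, t) = 3 - 1/5*(-5) = 3 + 1 = 4)
l = -3
F(T) = (-3 + T)*(4 + T) (F(T) = (T - 3)*(T + 4) = (-3 + T)*(4 + T))
x(X) = 4*X
x(F(E - I))**2 = (4*(-12 + (1 - 1*0) + (1 - 1*0)**2))**2 = (4*(-12 + (1 + 0) + (1 + 0)**2))**2 = (4*(-12 + 1 + 1**2))**2 = (4*(-12 + 1 + 1))**2 = (4*(-10))**2 = (-40)**2 = 1600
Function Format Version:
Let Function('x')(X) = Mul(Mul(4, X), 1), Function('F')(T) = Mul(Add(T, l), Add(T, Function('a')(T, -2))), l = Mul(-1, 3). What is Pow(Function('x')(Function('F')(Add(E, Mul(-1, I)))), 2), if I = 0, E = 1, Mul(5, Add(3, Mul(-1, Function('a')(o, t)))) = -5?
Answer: 1600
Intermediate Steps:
Function('a')(o, t) = 4 (Function('a')(o, t) = Add(3, Mul(Rational(-1, 5), -5)) = Add(3, 1) = 4)
l = -3
Function('F')(T) = Mul(Add(-3, T), Add(4, T)) (Function('F')(T) = Mul(Add(T, -3), Add(T, 4)) = Mul(Add(-3, T), Add(4, T)))
Function('x')(X) = Mul(4, X)
Pow(Function('x')(Function('F')(Add(E, Mul(-1, I)))), 2) = Pow(Mul(4, Add(-12, Add(1, Mul(-1, 0)), Pow(Add(1, Mul(-1, 0)), 2))), 2) = Pow(Mul(4, Add(-12, Add(1, 0), Pow(Add(1, 0), 2))), 2) = Pow(Mul(4, Add(-12, 1, Pow(1, 2))), 2) = Pow(Mul(4, Add(-12, 1, 1)), 2) = Pow(Mul(4, -10), 2) = Pow(-40, 2) = 1600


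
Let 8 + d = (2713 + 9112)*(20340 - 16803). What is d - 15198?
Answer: 41809819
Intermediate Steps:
d = 41825017 (d = -8 + (2713 + 9112)*(20340 - 16803) = -8 + 11825*3537 = -8 + 41825025 = 41825017)
d - 15198 = 41825017 - 15198 = 41809819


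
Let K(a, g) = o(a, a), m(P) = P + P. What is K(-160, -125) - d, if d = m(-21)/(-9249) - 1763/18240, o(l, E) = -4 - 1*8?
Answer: -669627071/56233920 ≈ -11.908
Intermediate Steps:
o(l, E) = -12 (o(l, E) = -4 - 8 = -12)
m(P) = 2*P
K(a, g) = -12
d = -5179969/56233920 (d = (2*(-21))/(-9249) - 1763/18240 = -42*(-1/9249) - 1763*1/18240 = 14/3083 - 1763/18240 = -5179969/56233920 ≈ -0.092115)
K(-160, -125) - d = -12 - 1*(-5179969/56233920) = -12 + 5179969/56233920 = -669627071/56233920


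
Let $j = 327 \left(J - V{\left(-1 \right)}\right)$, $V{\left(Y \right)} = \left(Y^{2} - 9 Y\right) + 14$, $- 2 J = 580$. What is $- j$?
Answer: $102678$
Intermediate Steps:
$J = -290$ ($J = \left(- \frac{1}{2}\right) 580 = -290$)
$V{\left(Y \right)} = 14 + Y^{2} - 9 Y$
$j = -102678$ ($j = 327 \left(-290 - \left(14 + \left(-1\right)^{2} - -9\right)\right) = 327 \left(-290 - \left(14 + 1 + 9\right)\right) = 327 \left(-290 - 24\right) = 327 \left(-314\right) = -102678$)
$- j = \left(-1\right) \left(-102678\right) = 102678$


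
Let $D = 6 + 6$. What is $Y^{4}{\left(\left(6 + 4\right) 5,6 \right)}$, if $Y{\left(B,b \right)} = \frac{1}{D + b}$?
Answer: $\frac{1}{104976} \approx 9.526 \cdot 10^{-6}$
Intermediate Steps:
$D = 12$
$Y{\left(B,b \right)} = \frac{1}{12 + b}$
$Y^{4}{\left(\left(6 + 4\right) 5,6 \right)} = \left(\frac{1}{12 + 6}\right)^{4} = \left(\frac{1}{18}\right)^{4} = \frac{1}{104976}$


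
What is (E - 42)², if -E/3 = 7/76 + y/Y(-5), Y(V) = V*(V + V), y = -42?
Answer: 5705838369/3610000 ≈ 1580.6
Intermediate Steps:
Y(V) = 2*V² (Y(V) = V*(2*V) = 2*V²)
E = 4263/1900 (E = -3*(7/76 - 42/(2*(-5)²)) = -3*(7*(1/76) - 42/(2*25)) = -3*(7/76 - 42/50) = -3*(7/76 - 42*1/50) = -3*(7/76 - 21/25) = -3*(-1421/1900) = 4263/1900 ≈ 2.2437)
(E - 42)² = (4263/1900 - 42)² = (-75537/1900)² = 5705838369/3610000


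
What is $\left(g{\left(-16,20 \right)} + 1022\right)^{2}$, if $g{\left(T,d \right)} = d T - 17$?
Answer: $469225$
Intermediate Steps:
$g{\left(T,d \right)} = -17 + T d$ ($g{\left(T,d \right)} = T d - 17 = -17 + T d$)
$\left(g{\left(-16,20 \right)} + 1022\right)^{2} = \left(\left(-17 - 320\right) + 1022\right)^{2} = \left(-337 + 1022\right)^{2} = 685^{2} = 469225$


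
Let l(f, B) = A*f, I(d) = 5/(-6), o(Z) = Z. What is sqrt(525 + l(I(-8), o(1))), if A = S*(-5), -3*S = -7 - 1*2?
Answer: 5*sqrt(86)/2 ≈ 23.184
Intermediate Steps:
S = 3 (S = -(-7 - 1*2)/3 = -(-7 - 2)/3 = -1/3*(-9) = 3)
I(d) = -5/6 (I(d) = 5*(-1/6) = -5/6)
A = -15 (A = 3*(-5) = -15)
l(f, B) = -15*f
sqrt(525 + l(I(-8), o(1))) = sqrt(525 - 15*(-5/6)) = sqrt(525 + 25/2) = sqrt(1075/2) = 5*sqrt(86)/2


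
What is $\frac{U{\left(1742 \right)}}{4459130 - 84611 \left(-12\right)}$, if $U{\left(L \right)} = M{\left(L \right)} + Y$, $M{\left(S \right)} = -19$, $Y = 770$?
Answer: $\frac{751}{5474462} \approx 0.00013718$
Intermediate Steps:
$U{\left(L \right)} = 751$ ($U{\left(L \right)} = -19 + 770 = 751$)
$\frac{U{\left(1742 \right)}}{4459130 - 84611 \left(-12\right)} = \frac{751}{4459130 - 84611 \left(-12\right)} = \frac{751}{4459130 - -1015332} = \frac{751}{4459130 + 1015332} = \frac{751}{5474462}$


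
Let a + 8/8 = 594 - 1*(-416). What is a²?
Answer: 1018081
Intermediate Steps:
a = 1009 (a = -1 + (594 - 1*(-416)) = -1 + (594 + 416) = -1 + 1010 = 1009)
a² = 1009² = 1018081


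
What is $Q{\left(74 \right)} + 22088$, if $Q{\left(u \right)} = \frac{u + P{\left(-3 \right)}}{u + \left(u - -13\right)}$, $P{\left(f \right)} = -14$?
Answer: $\frac{3556228}{161} \approx 22088.0$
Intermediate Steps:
$Q{\left(u \right)} = \frac{-14 + u}{13 + 2 u}$ ($Q{\left(u \right)} = \frac{u - 14}{u + \left(u - -13\right)} = \frac{-14 + u}{u + \left(u + \left(-60 + 73\right)\right)} = \frac{-14 + u}{u + \left(u + 13\right)} = \frac{-14 + u}{u + \left(13 + u\right)} = \frac{-14 + u}{13 + 2 u}$)
$Q{\left(74 \right)} + 22088 = \frac{-14 + 74}{13 + 2 \cdot 74} + 22088 = \frac{1}{13 + 148} \cdot 60 + 22088 = \frac{1}{161} \cdot 60 + 22088 = \frac{60}{161} + 22088 = \frac{3556228}{161}$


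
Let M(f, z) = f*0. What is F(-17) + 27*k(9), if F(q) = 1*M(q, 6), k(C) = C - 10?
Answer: -27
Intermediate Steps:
M(f, z) = 0
k(C) = -10 + C
F(q) = 0 (F(q) = 1*0 = 0)
F(-17) + 27*k(9) = 0 + 27*(-10 + 9) = 0 + 27*(-1) = 0 - 27 = -27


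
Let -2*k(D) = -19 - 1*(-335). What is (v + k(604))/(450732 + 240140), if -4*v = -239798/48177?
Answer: -2157719/9509754384 ≈ -0.00022690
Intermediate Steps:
v = 119899/96354 (v = -(-119899)/(2*48177) = -¼*(-239798/48177) = 119899/96354 ≈ 1.2444)
k(D) = -158 (k(D) = -(-19 - 1*(-335))/2 = -(-19 + 335)/2 = -½*316 = -158)
(v + k(604))/(450732 + 240140) = (119899/96354 - 158)/(450732 + 240140) = -15104033/96354/690872 = -15104033/96354*1/690872 = -2157719/9509754384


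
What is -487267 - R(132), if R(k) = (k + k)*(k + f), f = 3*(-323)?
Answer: -266299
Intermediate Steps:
f = -969
R(k) = 2*k*(-969 + k) (R(k) = (k + k)*(k - 969) = (2*k)*(-969 + k) = 2*k*(-969 + k))
-487267 - R(132) = -487267 - 2*132*(-969 + 132) = -487267 - 2*132*(-837) = -487267 - 1*(-220968) = -487267 + 220968 = -266299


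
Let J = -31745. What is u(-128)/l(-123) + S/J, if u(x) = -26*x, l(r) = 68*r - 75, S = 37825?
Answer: -84970507/53579211 ≈ -1.5859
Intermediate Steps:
l(r) = -75 + 68*r
u(-128)/l(-123) + S/J = (-26*(-128))/(-75 + 68*(-123)) + 37825/(-31745) = 3328/(-75 - 8364) + 37825*(-1/31745) = 3328/(-8439) - 7565/6349 = 3328*(-1/8439) - 7565/6349 = -3328/8439 - 7565/6349 = -84970507/53579211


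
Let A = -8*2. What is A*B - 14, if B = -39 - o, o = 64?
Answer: 1634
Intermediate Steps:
B = -103 (B = -39 - 1*64 = -39 - 64 = -103)
A = -16
A*B - 14 = -16*(-103) - 14 = 1648 - 14 = 1634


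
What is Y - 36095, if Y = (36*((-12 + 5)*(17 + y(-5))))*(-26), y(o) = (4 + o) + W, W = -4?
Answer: 42529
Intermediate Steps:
y(o) = o (y(o) = (4 + o) - 4 = o)
Y = 78624 (Y = (36*((-12 + 5)*(17 - 5)))*(-26) = (36*(-7*12))*(-26) = (36*(-84))*(-26) = -3024*(-26) = 78624)
Y - 36095 = 78624 - 36095 = 42529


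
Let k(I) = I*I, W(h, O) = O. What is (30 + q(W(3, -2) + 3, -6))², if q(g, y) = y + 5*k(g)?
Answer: 841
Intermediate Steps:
k(I) = I²
q(g, y) = y + 5*g²
(30 + q(W(3, -2) + 3, -6))² = (30 + (-6 + 5*(-2 + 3)²))² = (30 + (-6 + 5*1²))² = (30 + (-6 + 5*1))² = (30 + (-6 + 5))² = (30 - 1)² = 29² = 841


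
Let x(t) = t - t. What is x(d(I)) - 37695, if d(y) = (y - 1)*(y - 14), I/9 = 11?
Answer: -37695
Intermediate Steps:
I = 99 (I = 9*11 = 99)
d(y) = (-1 + y)*(-14 + y)
x(t) = 0
x(d(I)) - 37695 = 0 - 37695 = -37695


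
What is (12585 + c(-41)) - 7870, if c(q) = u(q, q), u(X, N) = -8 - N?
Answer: 4748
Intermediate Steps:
c(q) = -8 - q
(12585 + c(-41)) - 7870 = (12585 + (-8 - 1*(-41))) - 7870 = (12585 + (-8 + 41)) - 7870 = (12585 + 33) - 7870 = 12618 - 7870 = 4748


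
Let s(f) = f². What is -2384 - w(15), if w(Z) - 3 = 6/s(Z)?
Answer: -179027/75 ≈ -2387.0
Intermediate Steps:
w(Z) = 3 + 6/Z² (w(Z) = 3 + 6/(Z²) = 3 + 6/Z²)
-2384 - w(15) = -2384 - (3 + 6/15²) = -2384 - (3 + 6*(1/225)) = -2384 - (3 + 2/75) = -2384 - 1*227/75 = -2384 - 227/75 = -179027/75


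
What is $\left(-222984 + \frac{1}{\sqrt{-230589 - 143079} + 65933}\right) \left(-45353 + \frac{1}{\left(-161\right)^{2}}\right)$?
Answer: $\frac{1139657823525581581863160}{112692432883597} + \frac{2351190224 i \sqrt{93417}}{112692432883597} \approx 1.0113 \cdot 10^{10} + 0.0063768 i$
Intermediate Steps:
$\left(-222984 + \frac{1}{\sqrt{-230589 - 143079} + 65933}\right) \left(-45353 + \frac{1}{\left(-161\right)^{2}}\right) = \left(-222984 + \frac{1}{\sqrt{-373668} + 65933}\right) \left(-45353 + \frac{1}{25921}\right) = \left(-222984 + \frac{1}{2 i \sqrt{93417} + 65933}\right) \left(-45353 + \frac{1}{25921}\right) = \left(-222984 + \frac{1}{65933 + 2 i \sqrt{93417}}\right) \left(- \frac{1175595112}{25921}\right) = \frac{262138900454208}{25921} - \frac{1175595112}{25921 \left(65933 + 2 i \sqrt{93417}\right)}$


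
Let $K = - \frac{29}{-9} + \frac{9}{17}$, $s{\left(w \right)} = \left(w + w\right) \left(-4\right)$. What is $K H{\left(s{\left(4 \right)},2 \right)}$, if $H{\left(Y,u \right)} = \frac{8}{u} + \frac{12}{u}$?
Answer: $\frac{5740}{153} \approx 37.516$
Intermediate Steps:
$s{\left(w \right)} = - 8 w$ ($s{\left(w \right)} = 2 w \left(-4\right) = - 8 w$)
$H{\left(Y,u \right)} = \frac{20}{u}$
$K = \frac{574}{153}$ ($K = \left(-29\right) \left(- \frac{1}{9}\right) + 9 \cdot \frac{1}{17} = \frac{29}{9} + \frac{9}{17} = \frac{574}{153} \approx 3.7516$)
$K H{\left(s{\left(4 \right)},2 \right)} = \frac{574 \cdot \frac{20}{2}}{153} = \frac{574 \cdot 20 \cdot \frac{1}{2}}{153} = \frac{574}{153} \cdot 10 = \frac{5740}{153}$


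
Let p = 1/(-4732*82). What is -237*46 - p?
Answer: -4230237647/388024 ≈ -10902.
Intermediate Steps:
p = -1/388024 (p = 1/(-388024) = -1/388024 ≈ -2.5772e-6)
-237*46 - p = -237*46 - 1*(-1/388024) = -10902 + 1/388024 = -4230237647/388024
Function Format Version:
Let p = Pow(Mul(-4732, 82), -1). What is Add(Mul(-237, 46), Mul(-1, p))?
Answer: Rational(-4230237647, 388024) ≈ -10902.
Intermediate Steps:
p = Rational(-1, 388024) (p = Pow(-388024, -1) = Rational(-1, 388024) ≈ -2.5772e-6)
Add(Mul(-237, 46), Mul(-1, p)) = Add(Mul(-237, 46), Mul(-1, Rational(-1, 388024))) = Add(-10902, Rational(1, 388024)) = Rational(-4230237647, 388024)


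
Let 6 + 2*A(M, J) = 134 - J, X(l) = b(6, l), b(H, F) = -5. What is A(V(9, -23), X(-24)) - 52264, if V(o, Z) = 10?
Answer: -104395/2 ≈ -52198.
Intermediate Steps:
X(l) = -5
A(M, J) = 64 - J/2 (A(M, J) = -3 + (134 - J)/2 = -3 + (67 - J/2) = 64 - J/2)
A(V(9, -23), X(-24)) - 52264 = (64 - 1/2*(-5)) - 52264 = (64 + 5/2) - 52264 = 133/2 - 52264 = -104395/2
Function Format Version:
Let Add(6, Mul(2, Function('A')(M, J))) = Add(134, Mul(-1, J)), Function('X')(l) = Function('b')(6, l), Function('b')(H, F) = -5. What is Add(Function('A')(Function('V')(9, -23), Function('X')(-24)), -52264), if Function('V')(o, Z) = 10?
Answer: Rational(-104395, 2) ≈ -52198.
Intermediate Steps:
Function('X')(l) = -5
Function('A')(M, J) = Add(64, Mul(Rational(-1, 2), J)) (Function('A')(M, J) = Add(-3, Mul(Rational(1, 2), Add(134, Mul(-1, J)))) = Add(-3, Add(67, Mul(Rational(-1, 2), J))) = Add(64, Mul(Rational(-1, 2), J)))
Add(Function('A')(Function('V')(9, -23), Function('X')(-24)), -52264) = Add(Add(64, Mul(Rational(-1, 2), -5)), -52264) = Add(Add(64, Rational(5, 2)), -52264) = Add(Rational(133, 2), -52264) = Rational(-104395, 2)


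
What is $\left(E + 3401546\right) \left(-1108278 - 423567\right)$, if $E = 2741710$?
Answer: $-9410515987320$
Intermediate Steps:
$\left(E + 3401546\right) \left(-1108278 - 423567\right) = \left(2741710 + 3401546\right) \left(-1108278 - 423567\right) = 6143256 \left(-1531845\right) = -9410515987320$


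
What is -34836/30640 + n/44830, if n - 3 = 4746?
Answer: -35404713/34339780 ≈ -1.0310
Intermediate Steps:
n = 4749 (n = 3 + 4746 = 4749)
-34836/30640 + n/44830 = -34836/30640 + 4749/44830 = -34836*1/30640 + 4749*(1/44830) = -8709/7660 + 4749/44830 = -35404713/34339780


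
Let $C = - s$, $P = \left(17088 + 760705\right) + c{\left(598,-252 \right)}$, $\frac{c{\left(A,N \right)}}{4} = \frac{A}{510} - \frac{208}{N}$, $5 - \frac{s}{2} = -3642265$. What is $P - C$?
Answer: $\frac{43173836011}{5355} \approx 8.0623 \cdot 10^{6}$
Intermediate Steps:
$s = 7284540$ ($s = 10 - -7284530 = 10 + 7284530 = 7284540$)
$c{\left(A,N \right)} = - \frac{832}{N} + \frac{2 A}{255}$ ($c{\left(A,N \right)} = 4 \left(\frac{A}{510} - \frac{208}{N}\right) = 4 \left(- \frac{208}{N} + \frac{A}{510}\right) = - \frac{832}{N} + \frac{2 A}{255}$)
$P = \frac{4165124311}{5355}$ ($P = \left(17088 + 760705\right) + \left(- \frac{832}{-252} + \frac{2}{255} \cdot 598\right) = 777793 + \left(\left(-832\right) \left(- \frac{1}{252}\right) + \frac{1196}{255}\right) = 777793 + \left(\frac{208}{63} + \frac{1196}{255}\right) = 777793 + \frac{42796}{5355} = \frac{4165124311}{5355} \approx 7.778 \cdot 10^{5}$)
$C = -7284540$ ($C = \left(-1\right) 7284540 = -7284540$)
$P - C = \frac{4165124311}{5355} - -7284540 = \frac{4165124311}{5355} + 7284540 = \frac{43173836011}{5355}$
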